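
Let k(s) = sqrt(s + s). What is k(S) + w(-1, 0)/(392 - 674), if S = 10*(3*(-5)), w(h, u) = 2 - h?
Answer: -1/94 + 10*I*sqrt(3) ≈ -0.010638 + 17.32*I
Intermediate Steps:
S = -150 (S = 10*(-15) = -150)
k(s) = sqrt(2)*sqrt(s) (k(s) = sqrt(2*s) = sqrt(2)*sqrt(s))
k(S) + w(-1, 0)/(392 - 674) = sqrt(2)*sqrt(-150) + (2 - 1*(-1))/(392 - 674) = sqrt(2)*(5*I*sqrt(6)) + (2 + 1)/(-282) = 10*I*sqrt(3) - 1/282*3 = 10*I*sqrt(3) - 1/94 = -1/94 + 10*I*sqrt(3)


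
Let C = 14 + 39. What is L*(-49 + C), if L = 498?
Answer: 1992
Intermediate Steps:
C = 53
L*(-49 + C) = 498*(-49 + 53) = 498*4 = 1992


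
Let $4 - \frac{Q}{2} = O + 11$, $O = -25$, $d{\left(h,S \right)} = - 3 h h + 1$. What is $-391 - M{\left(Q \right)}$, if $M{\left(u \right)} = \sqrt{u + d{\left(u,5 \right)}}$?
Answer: $-391 - i \sqrt{3851} \approx -391.0 - 62.056 i$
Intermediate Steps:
$d{\left(h,S \right)} = 1 - 3 h^{2}$ ($d{\left(h,S \right)} = - 3 h^{2} + 1 = 1 - 3 h^{2}$)
$Q = 36$ ($Q = 8 - 2 \left(-25 + 11\right) = 8 - -28 = 8 + 28 = 36$)
$M{\left(u \right)} = \sqrt{1 + u - 3 u^{2}}$ ($M{\left(u \right)} = \sqrt{u - \left(-1 + 3 u^{2}\right)} = \sqrt{1 + u - 3 u^{2}}$)
$-391 - M{\left(Q \right)} = -391 - \sqrt{1 + 36 - 3 \cdot 36^{2}} = -391 - \sqrt{1 + 36 - 3888} = -391 - \sqrt{-3851} = -391 - i \sqrt{3851}$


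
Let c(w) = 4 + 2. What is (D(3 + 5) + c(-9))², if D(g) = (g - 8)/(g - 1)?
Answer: 36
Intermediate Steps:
c(w) = 6
D(g) = (-8 + g)/(-1 + g)
(D(3 + 5) + c(-9))² = ((-8 + (3 + 5))/(-1 + (3 + 5)) + 6)² = ((-8 + 8)/(-1 + 8) + 6)² = (0/7 + 6)² = ((⅐)*0 + 6)² = (0 + 6)² = 6² = 36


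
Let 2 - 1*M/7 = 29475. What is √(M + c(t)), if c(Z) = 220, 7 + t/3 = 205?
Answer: 3*I*√22899 ≈ 453.97*I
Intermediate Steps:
t = 594 (t = -21 + 3*205 = -21 + 615 = 594)
M = -206311 (M = 14 - 7*29475 = 14 - 206325 = -206311)
√(M + c(t)) = √(-206311 + 220) = √(-206091) = 3*I*√22899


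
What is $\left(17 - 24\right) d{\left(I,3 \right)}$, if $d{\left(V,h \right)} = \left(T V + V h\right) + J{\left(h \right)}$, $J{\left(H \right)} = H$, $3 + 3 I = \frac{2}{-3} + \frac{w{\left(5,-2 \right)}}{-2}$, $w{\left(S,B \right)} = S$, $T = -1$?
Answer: $\frac{70}{9} \approx 7.7778$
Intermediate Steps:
$I = - \frac{37}{18}$ ($I = -1 + \frac{\frac{2}{-3} + \frac{5}{-2}}{3} = -1 + \frac{2 \left(- \frac{1}{3}\right) + 5 \left(- \frac{1}{2}\right)}{3} = -1 + \frac{- \frac{2}{3} - \frac{5}{2}}{3} = -1 + \frac{1}{3} \left(- \frac{19}{6}\right) = -1 - \frac{19}{18} = - \frac{37}{18} \approx -2.0556$)
$d{\left(V,h \right)} = h - V + V h$ ($d{\left(V,h \right)} = \left(- V + V h\right) + h = h - V + V h$)
$\left(17 - 24\right) d{\left(I,3 \right)} = \left(17 - 24\right) \left(3 - - \frac{37}{18} - \frac{37}{6}\right) = - 7 \left(3 + \frac{37}{18} - \frac{37}{6}\right) = \left(-7\right) \left(- \frac{10}{9}\right) = \frac{70}{9}$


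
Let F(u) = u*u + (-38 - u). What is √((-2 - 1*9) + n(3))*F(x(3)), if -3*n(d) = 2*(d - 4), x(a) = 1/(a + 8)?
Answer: -1536*I*√93/121 ≈ -122.42*I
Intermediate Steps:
x(a) = 1/(8 + a)
n(d) = 8/3 - 2*d/3 (n(d) = -2*(d - 4)/3 = -2*(-4 + d)/3 = -(-8 + 2*d)/3 = 8/3 - 2*d/3)
F(u) = -38 + u² - u (F(u) = u² + (-38 - u) = -38 + u² - u)
√((-2 - 1*9) + n(3))*F(x(3)) = √((-2 - 1*9) + (8/3 - ⅔*3))*(-38 + (1/(8 + 3))² - 1/(8 + 3)) = √((-2 - 9) + (8/3 - 2))*(-38 + (1/11)² - 1/11) = √(-11 + ⅔)*(-38 + (1/11)² - 1*1/11) = √(-31/3)*(-38 + 1/121 - 1/11) = (I*√93/3)*(-4608/121) = -1536*I*√93/121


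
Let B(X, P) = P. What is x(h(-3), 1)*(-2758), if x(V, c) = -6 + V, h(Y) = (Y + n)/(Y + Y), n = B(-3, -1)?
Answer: 44128/3 ≈ 14709.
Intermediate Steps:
n = -1
h(Y) = (-1 + Y)/(2*Y) (h(Y) = (Y - 1)/(Y + Y) = (-1 + Y)/((2*Y)) = (-1 + Y)*(1/(2*Y)) = (-1 + Y)/(2*Y))
x(h(-3), 1)*(-2758) = (-6 + (1/2)*(-1 - 3)/(-3))*(-2758) = (-6 + (1/2)*(-1/3)*(-4))*(-2758) = (-6 + 2/3)*(-2758) = -16/3*(-2758) = 44128/3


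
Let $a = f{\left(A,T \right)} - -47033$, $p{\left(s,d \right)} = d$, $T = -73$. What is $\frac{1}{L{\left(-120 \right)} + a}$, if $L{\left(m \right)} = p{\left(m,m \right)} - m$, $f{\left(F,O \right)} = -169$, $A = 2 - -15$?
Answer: $\frac{1}{46864} \approx 2.1338 \cdot 10^{-5}$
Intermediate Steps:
$A = 17$ ($A = 2 + 15 = 17$)
$a = 46864$ ($a = -169 - -47033 = -169 + 47033 = 46864$)
$L{\left(m \right)} = 0$ ($L{\left(m \right)} = m - m = 0$)
$\frac{1}{L{\left(-120 \right)} + a} = \frac{1}{0 + 46864} = \frac{1}{46864}$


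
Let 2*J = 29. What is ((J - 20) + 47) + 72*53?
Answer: 7715/2 ≈ 3857.5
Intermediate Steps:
J = 29/2 (J = (½)*29 = 29/2 ≈ 14.500)
((J - 20) + 47) + 72*53 = ((29/2 - 20) + 47) + 72*53 = (-11/2 + 47) + 3816 = 83/2 + 3816 = 7715/2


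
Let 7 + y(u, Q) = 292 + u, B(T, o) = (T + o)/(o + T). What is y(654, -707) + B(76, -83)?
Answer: 940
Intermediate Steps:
B(T, o) = 1 (B(T, o) = (T + o)/(T + o) = 1)
y(u, Q) = 285 + u (y(u, Q) = -7 + (292 + u) = 285 + u)
y(654, -707) + B(76, -83) = (285 + 654) + 1 = 939 + 1 = 940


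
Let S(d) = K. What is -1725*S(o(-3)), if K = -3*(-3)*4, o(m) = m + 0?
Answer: -62100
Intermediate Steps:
o(m) = m
K = 36 (K = 9*4 = 36)
S(d) = 36
-1725*S(o(-3)) = -1725*36 = -62100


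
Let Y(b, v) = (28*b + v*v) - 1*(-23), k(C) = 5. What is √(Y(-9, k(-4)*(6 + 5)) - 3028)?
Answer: 2*I*√58 ≈ 15.232*I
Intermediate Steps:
Y(b, v) = 23 + v² + 28*b (Y(b, v) = (28*b + v²) + 23 = (v² + 28*b) + 23 = 23 + v² + 28*b)
√(Y(-9, k(-4)*(6 + 5)) - 3028) = √((23 + (5*(6 + 5))² + 28*(-9)) - 3028) = √((23 + (5*11)² - 252) - 3028) = √((23 + 55² - 252) - 3028) = √((23 + 3025 - 252) - 3028) = √(2796 - 3028) = √(-232) = 2*I*√58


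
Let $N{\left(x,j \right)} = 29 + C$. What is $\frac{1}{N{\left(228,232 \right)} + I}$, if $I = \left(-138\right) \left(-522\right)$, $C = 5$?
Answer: $\frac{1}{72070} \approx 1.3875 \cdot 10^{-5}$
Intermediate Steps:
$N{\left(x,j \right)} = 34$ ($N{\left(x,j \right)} = 29 + 5 = 34$)
$I = 72036$
$\frac{1}{N{\left(228,232 \right)} + I} = \frac{1}{34 + 72036} = \frac{1}{72070}$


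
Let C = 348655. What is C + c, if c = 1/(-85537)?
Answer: 29822902734/85537 ≈ 3.4866e+5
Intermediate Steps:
c = -1/85537 ≈ -1.1691e-5
C + c = 348655 - 1/85537 = 29822902734/85537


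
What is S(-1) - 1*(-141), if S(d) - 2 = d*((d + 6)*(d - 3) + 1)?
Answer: 162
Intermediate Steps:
S(d) = 2 + d*(1 + (-3 + d)*(6 + d)) (S(d) = 2 + d*((d + 6)*(d - 3) + 1) = 2 + d*((6 + d)*(-3 + d) + 1) = 2 + d*((-3 + d)*(6 + d) + 1) = 2 + d*(1 + (-3 + d)*(6 + d)))
S(-1) - 1*(-141) = (2 + (-1)³ - 17*(-1) + 3*(-1)²) - 1*(-141) = (2 - 1 + 17 + 3*1) + 141 = (2 - 1 + 17 + 3) + 141 = 21 + 141 = 162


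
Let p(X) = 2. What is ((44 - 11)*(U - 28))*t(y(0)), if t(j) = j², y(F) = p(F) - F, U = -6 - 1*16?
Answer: -6600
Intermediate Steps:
U = -22 (U = -6 - 16 = -22)
y(F) = 2 - F
((44 - 11)*(U - 28))*t(y(0)) = ((44 - 11)*(-22 - 28))*(2 - 1*0)² = (33*(-50))*(2 + 0)² = -1650*2² = -1650*4 = -6600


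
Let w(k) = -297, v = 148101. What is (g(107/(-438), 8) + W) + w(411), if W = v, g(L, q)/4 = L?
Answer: 32368862/219 ≈ 1.4780e+5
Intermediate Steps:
g(L, q) = 4*L
W = 148101
(g(107/(-438), 8) + W) + w(411) = (4*(107/(-438)) + 148101) - 297 = (4*(107*(-1/438)) + 148101) - 297 = (4*(-107/438) + 148101) - 297 = (-214/219 + 148101) - 297 = 32433905/219 - 297 = 32368862/219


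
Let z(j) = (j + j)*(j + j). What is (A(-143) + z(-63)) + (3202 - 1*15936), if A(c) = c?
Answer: 2999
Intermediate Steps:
z(j) = 4*j² (z(j) = (2*j)*(2*j) = 4*j²)
(A(-143) + z(-63)) + (3202 - 1*15936) = (-143 + 4*(-63)²) + (3202 - 1*15936) = (-143 + 4*3969) + (3202 - 15936) = (-143 + 15876) - 12734 = 15733 - 12734 = 2999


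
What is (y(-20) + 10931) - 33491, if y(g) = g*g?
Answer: -22160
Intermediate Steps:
y(g) = g**2
(y(-20) + 10931) - 33491 = ((-20)**2 + 10931) - 33491 = (400 + 10931) - 33491 = 11331 - 33491 = -22160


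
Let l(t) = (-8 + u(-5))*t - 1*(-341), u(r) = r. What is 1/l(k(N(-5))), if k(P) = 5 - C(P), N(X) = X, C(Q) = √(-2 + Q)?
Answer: 276/77359 - 13*I*√7/77359 ≈ 0.0035678 - 0.00044461*I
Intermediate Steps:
k(P) = 5 - √(-2 + P)
l(t) = 341 - 13*t (l(t) = (-8 - 5)*t - 1*(-341) = -13*t + 341 = 341 - 13*t)
1/l(k(N(-5))) = 1/(341 - 13*(5 - √(-2 - 5))) = 1/(341 - 13*(5 - √(-7))) = 1/(341 - 13*(5 - I*√7)) = 1/(341 + (-65 + 13*I*√7)) = 1/(276 + 13*I*√7)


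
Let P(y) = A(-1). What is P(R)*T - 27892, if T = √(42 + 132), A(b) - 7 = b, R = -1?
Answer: -27892 + 6*√174 ≈ -27813.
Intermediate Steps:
A(b) = 7 + b
P(y) = 6 (P(y) = 7 - 1 = 6)
T = √174 ≈ 13.191
P(R)*T - 27892 = 6*√174 - 27892 = -27892 + 6*√174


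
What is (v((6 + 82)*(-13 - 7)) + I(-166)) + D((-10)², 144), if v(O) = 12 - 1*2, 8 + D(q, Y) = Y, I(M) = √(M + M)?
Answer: 146 + 2*I*√83 ≈ 146.0 + 18.221*I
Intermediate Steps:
I(M) = √2*√M (I(M) = √(2*M) = √2*√M)
D(q, Y) = -8 + Y
v(O) = 10 (v(O) = 12 - 2 = 10)
(v((6 + 82)*(-13 - 7)) + I(-166)) + D((-10)², 144) = (10 + √2*√(-166)) + (-8 + 144) = (10 + √2*(I*√166)) + 136 = (10 + 2*I*√83) + 136 = 146 + 2*I*√83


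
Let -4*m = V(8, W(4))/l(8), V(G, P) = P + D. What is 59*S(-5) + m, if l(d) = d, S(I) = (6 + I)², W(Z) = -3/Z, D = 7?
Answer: 7527/128 ≈ 58.805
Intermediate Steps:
V(G, P) = 7 + P (V(G, P) = P + 7 = 7 + P)
m = -25/128 (m = -(7 - 3/4)/(4*8) = -(7 - 3*¼)/(4*8) = -(7 - ¾)/(4*8) = -25/(16*8) = -¼*25/32 = -25/128 ≈ -0.19531)
59*S(-5) + m = 59*(6 - 5)² - 25/128 = 59*1² - 25/128 = 59*1 - 25/128 = 59 - 25/128 = 7527/128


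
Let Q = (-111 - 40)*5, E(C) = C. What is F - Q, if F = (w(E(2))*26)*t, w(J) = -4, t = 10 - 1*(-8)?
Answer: -1117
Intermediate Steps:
t = 18 (t = 10 + 8 = 18)
Q = -755 (Q = -151*5 = -755)
F = -1872 (F = -4*26*18 = -104*18 = -1872)
F - Q = -1872 - 1*(-755) = -1872 + 755 = -1117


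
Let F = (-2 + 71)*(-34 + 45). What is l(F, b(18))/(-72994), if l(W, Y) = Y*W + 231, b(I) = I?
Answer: -13893/72994 ≈ -0.19033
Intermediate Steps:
F = 759 (F = 69*11 = 759)
l(W, Y) = 231 + W*Y (l(W, Y) = W*Y + 231 = 231 + W*Y)
l(F, b(18))/(-72994) = (231 + 759*18)/(-72994) = (231 + 13662)*(-1/72994) = 13893*(-1/72994) = -13893/72994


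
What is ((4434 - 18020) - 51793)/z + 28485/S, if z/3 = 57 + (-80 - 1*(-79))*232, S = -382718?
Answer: 170114051/1366850 ≈ 124.46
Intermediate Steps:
z = -525 (z = 3*(57 + (-80 - 1*(-79))*232) = 3*(57 + (-80 + 79)*232) = 3*(57 - 1*232) = 3*(57 - 232) = 3*(-175) = -525)
((4434 - 18020) - 51793)/z + 28485/S = ((4434 - 18020) - 51793)/(-525) + 28485/(-382718) = (-13586 - 51793)*(-1/525) + 28485*(-1/382718) = -65379*(-1/525) - 28485/382718 = 21793/175 - 28485/382718 = 170114051/1366850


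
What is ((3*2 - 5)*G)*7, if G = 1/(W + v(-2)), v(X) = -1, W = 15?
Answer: 1/2 ≈ 0.50000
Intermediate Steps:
G = 1/14 (G = 1/(15 - 1) = 1/14 ≈ 0.071429)
((3*2 - 5)*G)*7 = ((3*2 - 5)*(1/14))*7 = ((6 - 5)*(1/14))*7 = (1*(1/14))*7 = (1/14)*7 = 1/2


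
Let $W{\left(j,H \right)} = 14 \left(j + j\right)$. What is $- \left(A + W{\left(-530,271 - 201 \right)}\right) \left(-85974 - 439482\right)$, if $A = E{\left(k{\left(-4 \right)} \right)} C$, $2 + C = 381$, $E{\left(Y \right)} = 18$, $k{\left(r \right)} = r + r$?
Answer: $-4213106208$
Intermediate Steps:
$k{\left(r \right)} = 2 r$
$W{\left(j,H \right)} = 28 j$ ($W{\left(j,H \right)} = 14 \cdot 2 j = 28 j$)
$C = 379$ ($C = -2 + 381 = 379$)
$A = 6822$ ($A = 18 \cdot 379 = 6822$)
$- \left(A + W{\left(-530,271 - 201 \right)}\right) \left(-85974 - 439482\right) = - \left(6822 + 28 \left(-530\right)\right) \left(-85974 - 439482\right) = - \left(6822 - 14840\right) \left(-525456\right) = - \left(-8018\right) \left(-525456\right) = \left(-1\right) 4213106208 = -4213106208$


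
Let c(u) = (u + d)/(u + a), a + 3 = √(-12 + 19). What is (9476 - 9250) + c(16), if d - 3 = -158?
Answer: 34805/162 + 139*√7/162 ≈ 217.12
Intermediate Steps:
a = -3 + √7 (a = -3 + √(-12 + 19) = -3 + √7 ≈ -0.35425)
d = -155 (d = 3 - 158 = -155)
c(u) = (-155 + u)/(-3 + u + √7) (c(u) = (u - 155)/(u + (-3 + √7)) = (-155 + u)/(-3 + u + √7))
(9476 - 9250) + c(16) = (9476 - 9250) + (-155 + 16)/(-3 + 16 + √7) = 226 - 139/(13 + √7)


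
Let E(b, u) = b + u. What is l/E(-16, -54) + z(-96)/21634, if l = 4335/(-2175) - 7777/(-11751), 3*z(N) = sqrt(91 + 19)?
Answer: 1134187/59636325 + sqrt(110)/64902 ≈ 0.019180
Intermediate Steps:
z(N) = sqrt(110)/3 (z(N) = sqrt(91 + 19)/3 = sqrt(110)/3)
l = -2268374/1703895 (l = 4335*(-1/2175) - 7777*(-1/11751) = -289/145 + 7777/11751 = -2268374/1703895 ≈ -1.3313)
l/E(-16, -54) + z(-96)/21634 = -2268374/(1703895*(-16 - 54)) + (sqrt(110)/3)/21634 = -2268374/1703895/(-70) + (sqrt(110)/3)*(1/21634) = -2268374/1703895*(-1/70) + sqrt(110)/64902 = 1134187/59636325 + sqrt(110)/64902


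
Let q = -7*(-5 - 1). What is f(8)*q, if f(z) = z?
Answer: 336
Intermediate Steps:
q = 42 (q = -7*(-6) = 42)
f(8)*q = 8*42 = 336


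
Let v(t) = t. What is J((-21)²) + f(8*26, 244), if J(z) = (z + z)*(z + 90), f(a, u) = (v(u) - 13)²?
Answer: 521703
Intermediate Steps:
f(a, u) = (-13 + u)² (f(a, u) = (u - 13)² = (-13 + u)²)
J(z) = 2*z*(90 + z) (J(z) = (2*z)*(90 + z) = 2*z*(90 + z))
J((-21)²) + f(8*26, 244) = 2*(-21)²*(90 + (-21)²) + (-13 + 244)² = 2*441*(90 + 441) + 231² = 2*441*531 + 53361 = 468342 + 53361 = 521703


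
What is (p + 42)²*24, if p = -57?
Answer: 5400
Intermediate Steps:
(p + 42)²*24 = (-57 + 42)²*24 = (-15)²*24 = 225*24 = 5400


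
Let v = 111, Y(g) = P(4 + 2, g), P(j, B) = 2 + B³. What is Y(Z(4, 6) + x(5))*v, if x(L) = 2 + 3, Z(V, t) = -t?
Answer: 111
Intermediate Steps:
x(L) = 5
Y(g) = 2 + g³
Y(Z(4, 6) + x(5))*v = (2 + (-1*6 + 5)³)*111 = (2 + (-6 + 5)³)*111 = (2 + (-1)³)*111 = (2 - 1)*111 = 1*111 = 111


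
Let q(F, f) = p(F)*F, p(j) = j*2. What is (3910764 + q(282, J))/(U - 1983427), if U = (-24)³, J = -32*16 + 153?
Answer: -4069812/1997251 ≈ -2.0377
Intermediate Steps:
p(j) = 2*j
J = -359 (J = -512 + 153 = -359)
U = -13824
q(F, f) = 2*F² (q(F, f) = (2*F)*F = 2*F²)
(3910764 + q(282, J))/(U - 1983427) = (3910764 + 2*282²)/(-13824 - 1983427) = (3910764 + 2*79524)/(-1997251) = (3910764 + 159048)*(-1/1997251) = 4069812*(-1/1997251) = -4069812/1997251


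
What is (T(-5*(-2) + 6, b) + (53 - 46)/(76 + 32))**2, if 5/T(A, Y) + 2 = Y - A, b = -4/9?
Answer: 3418801/80353296 ≈ 0.042547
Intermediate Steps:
b = -4/9 (b = -4*1/9 = -4/9 ≈ -0.44444)
T(A, Y) = 5/(-2 + Y - A) (T(A, Y) = 5/(-2 + (Y - A)) = 5/(-2 + Y - A))
(T(-5*(-2) + 6, b) + (53 - 46)/(76 + 32))**2 = (-5/(2 + (-5*(-2) + 6) - 1*(-4/9)) + (53 - 46)/(76 + 32))**2 = (-5/(2 + (10 + 6) + 4/9) + 7/108)**2 = (-5/(2 + 16 + 4/9) + 7*(1/108))**2 = (-5/166/9 + 7/108)**2 = (-5*9/166 + 7/108)**2 = (-45/166 + 7/108)**2 = (-1849/8964)**2 = 3418801/80353296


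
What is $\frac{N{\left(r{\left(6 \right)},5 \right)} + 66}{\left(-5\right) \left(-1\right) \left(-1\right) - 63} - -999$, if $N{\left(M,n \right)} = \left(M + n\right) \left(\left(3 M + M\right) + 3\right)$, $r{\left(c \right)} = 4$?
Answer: $\frac{67695}{68} \approx 995.51$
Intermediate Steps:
$N{\left(M,n \right)} = \left(3 + 4 M\right) \left(M + n\right)$ ($N{\left(M,n \right)} = \left(M + n\right) \left(4 M + 3\right) = \left(M + n\right) \left(3 + 4 M\right) = \left(3 + 4 M\right) \left(M + n\right)$)
$\frac{N{\left(r{\left(6 \right)},5 \right)} + 66}{\left(-5\right) \left(-1\right) \left(-1\right) - 63} - -999 = \frac{\left(3 \cdot 4 + 3 \cdot 5 + 4 \cdot 4^{2} + 4 \cdot 4 \cdot 5\right) + 66}{\left(-5\right) \left(-1\right) \left(-1\right) - 63} - -999 = \frac{\left(12 + 15 + 4 \cdot 16 + 80\right) + 66}{5 \left(-1\right) - 63} + 999 = \frac{\left(12 + 15 + 64 + 80\right) + 66}{-5 - 63} + 999 = \frac{171 + 66}{-68} + 999 = 237 \left(- \frac{1}{68}\right) + 999 = - \frac{237}{68} + 999 = \frac{67695}{68}$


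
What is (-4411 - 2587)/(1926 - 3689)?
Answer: 6998/1763 ≈ 3.9694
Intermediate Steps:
(-4411 - 2587)/(1926 - 3689) = -6998/(-1763) = -6998*(-1/1763) = 6998/1763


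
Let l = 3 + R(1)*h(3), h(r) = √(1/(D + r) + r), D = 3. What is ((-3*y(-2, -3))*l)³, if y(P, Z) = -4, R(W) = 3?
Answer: 489888 + 47952*√114 ≈ 1.0019e+6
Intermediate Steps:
h(r) = √(r + 1/(3 + r)) (h(r) = √(1/(3 + r) + r) = √(r + 1/(3 + r)))
l = 3 + √114/2 (l = 3 + 3*√((1 + 3*(3 + 3))/(3 + 3)) = 3 + 3*√((1 + 3*6)/6) = 3 + 3*√((1 + 18)/6) = 3 + 3*√((⅙)*19) = 3 + 3*√(19/6) = 3 + 3*(√114/6) = 3 + √114/2 ≈ 8.3385)
((-3*y(-2, -3))*l)³ = ((-3*(-4))*(3 + √114/2))³ = (12*(3 + √114/2))³ = (36 + 6*√114)³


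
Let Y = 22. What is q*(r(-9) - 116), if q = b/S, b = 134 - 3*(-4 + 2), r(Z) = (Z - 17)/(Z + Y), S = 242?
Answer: -8260/121 ≈ -68.264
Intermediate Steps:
r(Z) = (-17 + Z)/(22 + Z) (r(Z) = (Z - 17)/(Z + 22) = (-17 + Z)/(22 + Z))
b = 140 (b = 134 - 3*(-2) = 134 - 1*(-6) = 134 + 6 = 140)
q = 70/121 (q = 140/242 = 140*(1/242) = 70/121 ≈ 0.57851)
q*(r(-9) - 116) = 70*((-17 - 9)/(22 - 9) - 116)/121 = 70*(-26/13 - 116)/121 = 70*((1/13)*(-26) - 116)/121 = 70*(-2 - 116)/121 = (70/121)*(-118) = -8260/121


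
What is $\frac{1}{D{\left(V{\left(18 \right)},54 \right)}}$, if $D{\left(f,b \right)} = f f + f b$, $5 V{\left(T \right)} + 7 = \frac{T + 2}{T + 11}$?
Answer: $- \frac{21025}{1399401} \approx -0.015024$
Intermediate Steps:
$V{\left(T \right)} = - \frac{7}{5} + \frac{2 + T}{5 \left(11 + T\right)}$ ($V{\left(T \right)} = - \frac{7}{5} + \frac{\left(T + 2\right) \frac{1}{T + 11}}{5} = - \frac{7}{5} + \frac{\left(2 + T\right) \frac{1}{11 + T}}{5} = - \frac{7}{5} + \frac{\frac{1}{11 + T} \left(2 + T\right)}{5} = - \frac{7}{5} + \frac{2 + T}{5 \left(11 + T\right)}$)
$D{\left(f,b \right)} = f^{2} + b f$
$\frac{1}{D{\left(V{\left(18 \right)},54 \right)}} = \frac{1}{\frac{3 \left(-25 - 36\right)}{5 \left(11 + 18\right)} \left(54 + \frac{3 \left(-25 - 36\right)}{5 \left(11 + 18\right)}\right)} = \frac{1}{\frac{3 \left(-25 - 36\right)}{5 \cdot 29} \left(54 + \frac{3 \left(-25 - 36\right)}{5 \cdot 29}\right)} = \frac{1}{\frac{3}{5} \cdot \frac{1}{29} \left(-61\right) \left(54 + \frac{3}{5} \cdot \frac{1}{29} \left(-61\right)\right)} = \frac{1}{\left(- \frac{183}{145}\right) \left(54 - \frac{183}{145}\right)} = \frac{1}{\left(- \frac{183}{145}\right) \frac{7647}{145}} = \frac{1}{- \frac{1399401}{21025}} = - \frac{21025}{1399401}$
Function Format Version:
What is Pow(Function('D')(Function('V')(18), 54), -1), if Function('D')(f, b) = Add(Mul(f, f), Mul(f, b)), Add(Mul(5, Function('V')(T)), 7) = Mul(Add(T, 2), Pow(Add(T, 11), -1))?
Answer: Rational(-21025, 1399401) ≈ -0.015024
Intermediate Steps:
Function('V')(T) = Add(Rational(-7, 5), Mul(Rational(1, 5), Pow(Add(11, T), -1), Add(2, T))) (Function('V')(T) = Add(Rational(-7, 5), Mul(Rational(1, 5), Mul(Add(T, 2), Pow(Add(T, 11), -1)))) = Add(Rational(-7, 5), Mul(Rational(1, 5), Mul(Add(2, T), Pow(Add(11, T), -1)))) = Add(Rational(-7, 5), Mul(Rational(1, 5), Mul(Pow(Add(11, T), -1), Add(2, T)))) = Add(Rational(-7, 5), Mul(Rational(1, 5), Pow(Add(11, T), -1), Add(2, T))))
Function('D')(f, b) = Add(Pow(f, 2), Mul(b, f))
Pow(Function('D')(Function('V')(18), 54), -1) = Pow(Mul(Mul(Rational(3, 5), Pow(Add(11, 18), -1), Add(-25, Mul(-2, 18))), Add(54, Mul(Rational(3, 5), Pow(Add(11, 18), -1), Add(-25, Mul(-2, 18))))), -1) = Pow(Mul(Mul(Rational(3, 5), Pow(29, -1), Add(-25, -36)), Add(54, Mul(Rational(3, 5), Pow(29, -1), Add(-25, -36)))), -1) = Pow(Mul(Mul(Rational(3, 5), Rational(1, 29), -61), Add(54, Mul(Rational(3, 5), Rational(1, 29), -61))), -1) = Pow(Mul(Rational(-183, 145), Add(54, Rational(-183, 145))), -1) = Pow(Mul(Rational(-183, 145), Rational(7647, 145)), -1) = Pow(Rational(-1399401, 21025), -1) = Rational(-21025, 1399401)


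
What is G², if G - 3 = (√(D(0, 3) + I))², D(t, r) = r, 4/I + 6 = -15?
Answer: 14884/441 ≈ 33.751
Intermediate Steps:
I = -4/21 (I = 4/(-6 - 15) = 4/(-21) = 4*(-1/21) = -4/21 ≈ -0.19048)
G = 122/21 (G = 3 + (√(3 - 4/21))² = 3 + (√(59/21))² = 3 + (√1239/21)² = 3 + 59/21 = 122/21 ≈ 5.8095)
G² = (122/21)² = 14884/441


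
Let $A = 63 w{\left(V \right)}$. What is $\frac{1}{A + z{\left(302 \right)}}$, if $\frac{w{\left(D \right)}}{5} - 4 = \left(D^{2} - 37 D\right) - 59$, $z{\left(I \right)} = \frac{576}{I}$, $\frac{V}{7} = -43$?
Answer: $\frac{151}{4836552183} \approx 3.1221 \cdot 10^{-8}$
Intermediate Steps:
$V = -301$ ($V = 7 \left(-43\right) = -301$)
$w{\left(D \right)} = -275 - 185 D + 5 D^{2}$ ($w{\left(D \right)} = 20 + 5 \left(\left(D^{2} - 37 D\right) - 59\right) = 20 + 5 \left(-59 + D^{2} - 37 D\right) = 20 - \left(295 - 5 D^{2} + 185 D\right) = -275 - 185 D + 5 D^{2}$)
$A = 32030145$ ($A = 63 \left(-275 - -55685 + 5 \left(-301\right)^{2}\right) = 63 \left(-275 + 55685 + 5 \cdot 90601\right) = 63 \left(-275 + 55685 + 453005\right) = 63 \cdot 508415 = 32030145$)
$\frac{1}{A + z{\left(302 \right)}} = \frac{1}{32030145 + \frac{576}{302}} = \frac{1}{32030145 + 576 \cdot \frac{1}{302}} = \frac{1}{32030145 + \frac{288}{151}} = \frac{1}{\frac{4836552183}{151}} = \frac{151}{4836552183}$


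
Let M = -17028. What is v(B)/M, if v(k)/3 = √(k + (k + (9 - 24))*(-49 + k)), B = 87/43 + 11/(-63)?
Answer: -√4564310263/15376284 ≈ -0.0043938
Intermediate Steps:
B = 5008/2709 (B = 87*(1/43) + 11*(-1/63) = 87/43 - 11/63 = 5008/2709 ≈ 1.8487)
v(k) = 3*√(k + (-49 + k)*(-15 + k)) (v(k) = 3*√(k + (k + (9 - 24))*(-49 + k)) = 3*√(k + (k - 15)*(-49 + k)) = 3*√(k + (-15 + k)*(-49 + k)) = 3*√(k + (-49 + k)*(-15 + k)))
v(B)/M = (3*√(735 + (5008/2709)² - 63*5008/2709))/(-17028) = (3*√(735 + 25080064/7338681 - 5008/43))*(-1/17028) = (3*√(4564310263/7338681))*(-1/17028) = (3*(√4564310263/2709))*(-1/17028) = (√4564310263/903)*(-1/17028) = -√4564310263/15376284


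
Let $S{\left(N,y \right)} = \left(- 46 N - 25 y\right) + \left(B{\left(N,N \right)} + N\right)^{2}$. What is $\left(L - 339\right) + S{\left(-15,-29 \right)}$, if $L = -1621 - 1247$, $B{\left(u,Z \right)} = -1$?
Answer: $-1536$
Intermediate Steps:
$L = -2868$
$S{\left(N,y \right)} = \left(-1 + N\right)^{2} - 46 N - 25 y$ ($S{\left(N,y \right)} = \left(- 46 N - 25 y\right) + \left(-1 + N\right)^{2} = \left(-1 + N\right)^{2} - 46 N - 25 y$)
$\left(L - 339\right) + S{\left(-15,-29 \right)} = \left(-2868 - 339\right) - \left(-1415 - \left(-1 - 15\right)^{2}\right) = -3207 + \left(\left(-16\right)^{2} + 690 + 725\right) = -3207 + \left(256 + 690 + 725\right) = -3207 + 1671 = -1536$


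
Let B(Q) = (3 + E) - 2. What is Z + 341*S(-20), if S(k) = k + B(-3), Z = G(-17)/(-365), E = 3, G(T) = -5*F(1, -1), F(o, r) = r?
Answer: -398289/73 ≈ -5456.0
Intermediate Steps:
G(T) = 5 (G(T) = -5*(-1) = 5)
B(Q) = 4 (B(Q) = (3 + 3) - 2 = 6 - 2 = 4)
Z = -1/73 (Z = 5/(-365) = 5*(-1/365) = -1/73 ≈ -0.013699)
S(k) = 4 + k (S(k) = k + 4 = 4 + k)
Z + 341*S(-20) = -1/73 + 341*(4 - 20) = -1/73 + 341*(-16) = -1/73 - 5456 = -398289/73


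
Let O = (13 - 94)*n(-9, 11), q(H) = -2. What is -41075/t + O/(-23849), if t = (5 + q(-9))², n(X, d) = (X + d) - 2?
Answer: -41075/9 ≈ -4563.9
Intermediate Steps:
n(X, d) = -2 + X + d
t = 9 (t = (5 - 2)² = 3² = 9)
O = 0 (O = (13 - 94)*(-2 - 9 + 11) = -81*0 = 0)
-41075/t + O/(-23849) = -41075/9 + 0/(-23849) = -41075*⅑ + 0*(-1/23849) = -41075/9 + 0 = -41075/9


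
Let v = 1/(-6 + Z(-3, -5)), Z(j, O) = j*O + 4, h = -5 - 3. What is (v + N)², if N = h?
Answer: 10609/169 ≈ 62.775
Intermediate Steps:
h = -8
Z(j, O) = 4 + O*j (Z(j, O) = O*j + 4 = 4 + O*j)
v = 1/13 (v = 1/(-6 + (4 - 5*(-3))) = 1/(-6 + (4 + 15)) = 1/(-6 + 19) = 1/13 ≈ 0.076923)
N = -8
(v + N)² = (1/13 - 8)² = (-103/13)² = 10609/169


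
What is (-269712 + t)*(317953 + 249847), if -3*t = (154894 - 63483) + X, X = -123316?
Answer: -147103920600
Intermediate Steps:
t = 10635 (t = -((154894 - 63483) - 123316)/3 = -(91411 - 123316)/3 = -⅓*(-31905) = 10635)
(-269712 + t)*(317953 + 249847) = (-269712 + 10635)*(317953 + 249847) = -259077*567800 = -147103920600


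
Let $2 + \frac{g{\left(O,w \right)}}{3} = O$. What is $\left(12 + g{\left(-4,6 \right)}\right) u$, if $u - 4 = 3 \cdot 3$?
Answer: $-78$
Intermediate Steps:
$g{\left(O,w \right)} = -6 + 3 O$
$u = 13$ ($u = 4 + 3 \cdot 3 = 4 + 9 = 13$)
$\left(12 + g{\left(-4,6 \right)}\right) u = \left(12 + \left(-6 + 3 \left(-4\right)\right)\right) 13 = \left(12 - 18\right) 13 = \left(-6\right) 13 = -78$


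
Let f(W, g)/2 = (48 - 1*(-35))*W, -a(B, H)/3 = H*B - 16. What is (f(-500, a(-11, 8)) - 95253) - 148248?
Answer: -326501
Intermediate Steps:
a(B, H) = 48 - 3*B*H (a(B, H) = -3*(H*B - 16) = -3*(B*H - 16) = -3*(-16 + B*H) = 48 - 3*B*H)
f(W, g) = 166*W (f(W, g) = 2*((48 - 1*(-35))*W) = 2*((48 + 35)*W) = 2*(83*W) = 166*W)
(f(-500, a(-11, 8)) - 95253) - 148248 = (166*(-500) - 95253) - 148248 = (-83000 - 95253) - 148248 = -178253 - 148248 = -326501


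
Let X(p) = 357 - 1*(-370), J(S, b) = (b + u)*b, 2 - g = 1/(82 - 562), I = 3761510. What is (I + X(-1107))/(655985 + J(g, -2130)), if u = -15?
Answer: 3762237/5224835 ≈ 0.72007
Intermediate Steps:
g = 961/480 (g = 2 - 1/(82 - 562) = 2 - 1/(-480) = 2 - 1*(-1/480) = 2 + 1/480 = 961/480 ≈ 2.0021)
J(S, b) = b*(-15 + b) (J(S, b) = (b - 15)*b = (-15 + b)*b = b*(-15 + b))
X(p) = 727 (X(p) = 357 + 370 = 727)
(I + X(-1107))/(655985 + J(g, -2130)) = (3761510 + 727)/(655985 - 2130*(-15 - 2130)) = 3762237/(655985 - 2130*(-2145)) = 3762237/(655985 + 4568850) = 3762237/5224835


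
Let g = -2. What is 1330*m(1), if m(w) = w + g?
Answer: -1330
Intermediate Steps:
m(w) = -2 + w (m(w) = w - 2 = -2 + w)
1330*m(1) = 1330*(-2 + 1) = 1330*(-1) = -1330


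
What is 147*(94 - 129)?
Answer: -5145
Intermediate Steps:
147*(94 - 129) = 147*(-35) = -5145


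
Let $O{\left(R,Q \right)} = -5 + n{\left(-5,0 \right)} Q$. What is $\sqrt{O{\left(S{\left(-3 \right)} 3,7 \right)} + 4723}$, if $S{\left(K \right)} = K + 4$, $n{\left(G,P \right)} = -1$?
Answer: $\sqrt{4711} \approx 68.637$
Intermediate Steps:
$S{\left(K \right)} = 4 + K$
$O{\left(R,Q \right)} = -5 - Q$
$\sqrt{O{\left(S{\left(-3 \right)} 3,7 \right)} + 4723} = \sqrt{\left(-5 - 7\right) + 4723} = \sqrt{-12 + 4723} = \sqrt{4711}$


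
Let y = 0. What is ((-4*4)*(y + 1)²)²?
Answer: 256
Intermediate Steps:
((-4*4)*(y + 1)²)² = ((-4*4)*(0 + 1)²)² = (-16*1²)² = (-16*1)² = (-16)² = 256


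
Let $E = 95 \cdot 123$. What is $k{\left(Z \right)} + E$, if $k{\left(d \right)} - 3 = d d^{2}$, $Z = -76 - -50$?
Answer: $-5888$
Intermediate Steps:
$Z = -26$ ($Z = -76 + 50 = -26$)
$k{\left(d \right)} = 3 + d^{3}$ ($k{\left(d \right)} = 3 + d d^{2} = 3 + d^{3}$)
$E = 11685$
$k{\left(Z \right)} + E = \left(3 + \left(-26\right)^{3}\right) + 11685 = \left(3 - 17576\right) + 11685 = -17573 + 11685 = -5888$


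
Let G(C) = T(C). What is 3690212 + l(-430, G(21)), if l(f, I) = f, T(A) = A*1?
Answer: 3689782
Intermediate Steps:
T(A) = A
G(C) = C
3690212 + l(-430, G(21)) = 3690212 - 430 = 3689782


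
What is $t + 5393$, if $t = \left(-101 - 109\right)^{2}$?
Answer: $49493$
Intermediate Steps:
$t = 44100$ ($t = \left(-210\right)^{2} = 44100$)
$t + 5393 = 44100 + 5393 = 49493$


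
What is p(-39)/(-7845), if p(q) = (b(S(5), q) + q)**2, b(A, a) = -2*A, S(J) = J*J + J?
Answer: -3267/2615 ≈ -1.2493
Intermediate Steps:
S(J) = J + J**2 (S(J) = J**2 + J = J + J**2)
p(q) = (-60 + q)**2 (p(q) = (-10*(1 + 5) + q)**2 = (-10*6 + q)**2 = (-2*30 + q)**2 = (-60 + q)**2)
p(-39)/(-7845) = (-60 - 39)**2/(-7845) = (-99)**2*(-1/7845) = 9801*(-1/7845) = -3267/2615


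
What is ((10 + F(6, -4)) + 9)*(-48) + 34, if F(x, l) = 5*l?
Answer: 82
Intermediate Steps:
((10 + F(6, -4)) + 9)*(-48) + 34 = ((10 + 5*(-4)) + 9)*(-48) + 34 = ((10 - 20) + 9)*(-48) + 34 = (-10 + 9)*(-48) + 34 = -1*(-48) + 34 = 48 + 34 = 82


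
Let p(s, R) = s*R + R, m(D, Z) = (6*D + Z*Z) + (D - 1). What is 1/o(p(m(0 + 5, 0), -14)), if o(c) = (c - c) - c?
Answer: 1/490 ≈ 0.0020408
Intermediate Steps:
m(D, Z) = -1 + Z**2 + 7*D (m(D, Z) = (6*D + Z**2) + (-1 + D) = (Z**2 + 6*D) + (-1 + D) = -1 + Z**2 + 7*D)
p(s, R) = R + R*s (p(s, R) = R*s + R = R + R*s)
o(c) = -c (o(c) = 0 - c = -c)
1/o(p(m(0 + 5, 0), -14)) = 1/(-(-14)*(1 + (-1 + 0**2 + 7*(0 + 5)))) = 1/(-(-14)*(1 + (-1 + 0 + 7*5))) = 1/(-(-14)*(1 + (-1 + 0 + 35))) = 1/(-(-14)*(1 + 34)) = 1/(-(-14)*35) = 1/(-1*(-490)) = 1/490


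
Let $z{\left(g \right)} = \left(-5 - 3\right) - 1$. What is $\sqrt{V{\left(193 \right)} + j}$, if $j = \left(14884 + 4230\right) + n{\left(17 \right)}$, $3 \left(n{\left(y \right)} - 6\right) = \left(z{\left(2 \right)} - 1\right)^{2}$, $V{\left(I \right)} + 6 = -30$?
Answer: $\frac{2 \sqrt{43014}}{3} \approx 138.27$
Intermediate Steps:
$z{\left(g \right)} = -9$ ($z{\left(g \right)} = -8 - 1 = -9$)
$V{\left(I \right)} = -36$ ($V{\left(I \right)} = -6 - 30 = -36$)
$n{\left(y \right)} = \frac{118}{3}$ ($n{\left(y \right)} = 6 + \frac{\left(-9 - 1\right)^{2}}{3} = 6 + \frac{\left(-10\right)^{2}}{3} = 6 + \frac{1}{3} \cdot 100 = 6 + \frac{100}{3} = \frac{118}{3}$)
$j = \frac{57460}{3}$ ($j = \left(14884 + 4230\right) + \frac{118}{3} = 19114 + \frac{118}{3} = \frac{57460}{3} \approx 19153.0$)
$\sqrt{V{\left(193 \right)} + j} = \sqrt{-36 + \frac{57460}{3}} = \sqrt{\frac{57352}{3}} = \frac{2 \sqrt{43014}}{3}$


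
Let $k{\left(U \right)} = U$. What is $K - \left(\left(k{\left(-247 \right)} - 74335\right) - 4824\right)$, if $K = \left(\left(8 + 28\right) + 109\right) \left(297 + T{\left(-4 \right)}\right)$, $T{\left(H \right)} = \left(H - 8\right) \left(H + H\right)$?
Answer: $136391$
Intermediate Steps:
$T{\left(H \right)} = 2 H \left(-8 + H\right)$ ($T{\left(H \right)} = \left(-8 + H\right) 2 H = 2 H \left(-8 + H\right)$)
$K = 56985$ ($K = \left(\left(8 + 28\right) + 109\right) \left(297 + 2 \left(-4\right) \left(-8 - 4\right)\right) = \left(36 + 109\right) \left(297 + 2 \left(-4\right) \left(-12\right)\right) = 145 \left(297 + 96\right) = 145 \cdot 393 = 56985$)
$K - \left(\left(k{\left(-247 \right)} - 74335\right) - 4824\right) = 56985 - \left(\left(-247 - 74335\right) - 4824\right) = 56985 - \left(-74582 - 4824\right) = 56985 - -79406 = 56985 + 79406 = 136391$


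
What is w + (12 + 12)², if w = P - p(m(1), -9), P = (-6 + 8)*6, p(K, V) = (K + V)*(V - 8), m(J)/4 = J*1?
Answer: 503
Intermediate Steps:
m(J) = 4*J (m(J) = 4*(J*1) = 4*J)
p(K, V) = (-8 + V)*(K + V) (p(K, V) = (K + V)*(-8 + V) = (-8 + V)*(K + V))
P = 12 (P = 2*6 = 12)
w = -73 (w = 12 - ((-9)² - 32 - 8*(-9) + (4*1)*(-9)) = 12 - (81 - 8*4 + 72 + 4*(-9)) = 12 - (81 - 32 + 72 - 36) = 12 - 1*85 = 12 - 85 = -73)
w + (12 + 12)² = -73 + (12 + 12)² = -73 + 24² = -73 + 576 = 503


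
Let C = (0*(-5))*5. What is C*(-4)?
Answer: 0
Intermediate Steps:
C = 0 (C = 0*5 = 0)
C*(-4) = 0*(-4) = 0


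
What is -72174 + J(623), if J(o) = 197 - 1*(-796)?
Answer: -71181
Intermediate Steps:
J(o) = 993 (J(o) = 197 + 796 = 993)
-72174 + J(623) = -72174 + 993 = -71181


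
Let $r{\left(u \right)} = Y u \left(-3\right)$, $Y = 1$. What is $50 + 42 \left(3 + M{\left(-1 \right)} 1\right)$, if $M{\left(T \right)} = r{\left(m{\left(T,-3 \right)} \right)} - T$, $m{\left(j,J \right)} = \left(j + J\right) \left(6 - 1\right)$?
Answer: $2738$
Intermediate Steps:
$m{\left(j,J \right)} = 5 J + 5 j$ ($m{\left(j,J \right)} = \left(J + j\right) 5 = 5 J + 5 j$)
$r{\left(u \right)} = - 3 u$ ($r{\left(u \right)} = 1 u \left(-3\right) = u \left(-3\right) = - 3 u$)
$M{\left(T \right)} = 45 - 16 T$ ($M{\left(T \right)} = - 3 \left(5 \left(-3\right) + 5 T\right) - T = - 3 \left(-15 + 5 T\right) - T = \left(45 - 15 T\right) - T = 45 - 16 T$)
$50 + 42 \left(3 + M{\left(-1 \right)} 1\right) = 50 + 42 \left(3 + \left(45 - -16\right) 1\right) = 50 + 42 \left(3 + \left(45 + 16\right) 1\right) = 50 + 42 \left(3 + 61 \cdot 1\right) = 50 + 42 \left(3 + 61\right) = 50 + 42 \cdot 64 = 50 + 2688 = 2738$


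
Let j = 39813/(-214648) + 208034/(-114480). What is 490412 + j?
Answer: 376587416055569/767903220 ≈ 4.9041e+5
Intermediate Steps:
j = -1537871071/767903220 (j = 39813*(-1/214648) + 208034*(-1/114480) = -39813/214648 - 104017/57240 = -1537871071/767903220 ≈ -2.0027)
490412 + j = 490412 - 1537871071/767903220 = 376587416055569/767903220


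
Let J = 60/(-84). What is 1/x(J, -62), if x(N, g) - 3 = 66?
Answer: 1/69 ≈ 0.014493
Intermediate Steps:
J = -5/7 (J = 60*(-1/84) = -5/7 ≈ -0.71429)
x(N, g) = 69 (x(N, g) = 3 + 66 = 69)
1/x(J, -62) = 1/69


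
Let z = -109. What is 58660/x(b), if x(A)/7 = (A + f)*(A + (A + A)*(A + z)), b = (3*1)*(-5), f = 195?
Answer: 419/33345 ≈ 0.012566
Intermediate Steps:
b = -15 (b = 3*(-5) = -15)
x(A) = 7*(195 + A)*(A + 2*A*(-109 + A)) (x(A) = 7*((A + 195)*(A + (A + A)*(A - 109))) = 7*((195 + A)*(A + (2*A)*(-109 + A))) = 7*((195 + A)*(A + 2*A*(-109 + A))) = 7*(195 + A)*(A + 2*A*(-109 + A)))
58660/x(b) = 58660/((7*(-15)*(-42315 + 2*(-15)**2 + 173*(-15)))) = 58660/((7*(-15)*(-42315 + 2*225 - 2595))) = 58660/((7*(-15)*(-42315 + 450 - 2595))) = 58660/((7*(-15)*(-44460))) = 58660/4668300 = 58660*(1/4668300) = 419/33345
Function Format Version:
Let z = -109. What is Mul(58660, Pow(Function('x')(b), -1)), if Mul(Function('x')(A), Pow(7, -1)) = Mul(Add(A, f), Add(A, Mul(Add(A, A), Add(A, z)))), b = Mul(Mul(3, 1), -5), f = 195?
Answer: Rational(419, 33345) ≈ 0.012566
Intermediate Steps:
b = -15 (b = Mul(3, -5) = -15)
Function('x')(A) = Mul(7, Add(195, A), Add(A, Mul(2, A, Add(-109, A)))) (Function('x')(A) = Mul(7, Mul(Add(A, 195), Add(A, Mul(Add(A, A), Add(A, -109))))) = Mul(7, Mul(Add(195, A), Add(A, Mul(Mul(2, A), Add(-109, A))))) = Mul(7, Mul(Add(195, A), Add(A, Mul(2, A, Add(-109, A))))) = Mul(7, Add(195, A), Add(A, Mul(2, A, Add(-109, A)))))
Mul(58660, Pow(Function('x')(b), -1)) = Mul(58660, Pow(Mul(7, -15, Add(-42315, Mul(2, Pow(-15, 2)), Mul(173, -15))), -1)) = Mul(58660, Pow(Mul(7, -15, Add(-42315, Mul(2, 225), -2595)), -1)) = Mul(58660, Pow(Mul(7, -15, Add(-42315, 450, -2595)), -1)) = Mul(58660, Pow(Mul(7, -15, -44460), -1)) = Mul(58660, Pow(4668300, -1)) = Mul(58660, Rational(1, 4668300)) = Rational(419, 33345)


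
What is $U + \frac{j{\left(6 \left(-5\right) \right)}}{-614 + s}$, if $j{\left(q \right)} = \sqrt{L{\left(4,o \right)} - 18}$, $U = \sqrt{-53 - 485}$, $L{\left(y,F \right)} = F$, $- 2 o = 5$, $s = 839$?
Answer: $i \left(\sqrt{538} + \frac{\sqrt{82}}{450}\right) \approx 23.215 i$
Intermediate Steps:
$o = - \frac{5}{2}$ ($o = \left(- \frac{1}{2}\right) 5 = - \frac{5}{2} \approx -2.5$)
$U = i \sqrt{538}$ ($U = \sqrt{-538} = i \sqrt{538} \approx 23.195 i$)
$j{\left(q \right)} = \frac{i \sqrt{82}}{2}$ ($j{\left(q \right)} = \sqrt{- \frac{5}{2} - 18} = \sqrt{- \frac{41}{2}} = \frac{i \sqrt{82}}{2}$)
$U + \frac{j{\left(6 \left(-5\right) \right)}}{-614 + s} = i \sqrt{538} + \frac{\frac{1}{2} i \sqrt{82}}{-614 + 839} = i \sqrt{538} + \frac{\frac{1}{2} i \sqrt{82}}{225} = i \sqrt{538} + \frac{i \sqrt{82}}{2} \cdot \frac{1}{225} = i \sqrt{538} + \frac{i \sqrt{82}}{450}$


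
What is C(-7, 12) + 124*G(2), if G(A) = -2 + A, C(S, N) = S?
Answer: -7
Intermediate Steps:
C(-7, 12) + 124*G(2) = -7 + 124*(-2 + 2) = -7 + 124*0 = -7 + 0 = -7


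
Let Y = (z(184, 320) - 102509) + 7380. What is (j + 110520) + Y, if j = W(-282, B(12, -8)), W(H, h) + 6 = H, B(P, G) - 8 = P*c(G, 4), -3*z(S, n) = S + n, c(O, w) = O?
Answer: 14935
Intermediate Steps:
z(S, n) = -S/3 - n/3 (z(S, n) = -(S + n)/3 = -S/3 - n/3)
B(P, G) = 8 + G*P (B(P, G) = 8 + P*G = 8 + G*P)
W(H, h) = -6 + H
j = -288 (j = -6 - 282 = -288)
Y = -95297 (Y = ((-⅓*184 - ⅓*320) - 102509) + 7380 = ((-184/3 - 320/3) - 102509) + 7380 = (-168 - 102509) + 7380 = -102677 + 7380 = -95297)
(j + 110520) + Y = (-288 + 110520) - 95297 = 110232 - 95297 = 14935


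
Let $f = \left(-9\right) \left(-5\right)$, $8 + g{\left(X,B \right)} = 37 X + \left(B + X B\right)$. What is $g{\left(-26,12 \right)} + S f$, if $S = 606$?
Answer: $26000$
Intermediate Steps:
$g{\left(X,B \right)} = -8 + B + 37 X + B X$ ($g{\left(X,B \right)} = -8 + \left(37 X + \left(B + X B\right)\right) = -8 + \left(37 X + \left(B + B X\right)\right) = -8 + \left(B + 37 X + B X\right) = -8 + B + 37 X + B X$)
$f = 45$
$g{\left(-26,12 \right)} + S f = \left(-8 + 12 + 37 \left(-26\right) + 12 \left(-26\right)\right) + 606 \cdot 45 = \left(-8 + 12 - 962 - 312\right) + 27270 = -1270 + 27270 = 26000$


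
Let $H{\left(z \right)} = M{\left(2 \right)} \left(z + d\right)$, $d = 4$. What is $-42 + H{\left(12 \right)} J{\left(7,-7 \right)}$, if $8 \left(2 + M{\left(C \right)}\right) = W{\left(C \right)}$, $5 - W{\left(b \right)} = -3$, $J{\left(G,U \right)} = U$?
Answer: $70$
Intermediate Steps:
$W{\left(b \right)} = 8$ ($W{\left(b \right)} = 5 - -3 = 5 + 3 = 8$)
$M{\left(C \right)} = -1$ ($M{\left(C \right)} = -2 + \frac{1}{8} \cdot 8 = -2 + 1 = -1$)
$H{\left(z \right)} = -4 - z$ ($H{\left(z \right)} = - (z + 4) = - (4 + z) = -4 - z$)
$-42 + H{\left(12 \right)} J{\left(7,-7 \right)} = -42 + \left(-4 - 12\right) \left(-7\right) = -42 - -112 = -42 + 112 = 70$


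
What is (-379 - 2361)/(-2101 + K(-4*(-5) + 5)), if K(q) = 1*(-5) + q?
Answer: 2740/2081 ≈ 1.3167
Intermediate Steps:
K(q) = -5 + q
(-379 - 2361)/(-2101 + K(-4*(-5) + 5)) = (-379 - 2361)/(-2101 + (-5 + (-4*(-5) + 5))) = -2740/(-2101 + (-5 + (20 + 5))) = -2740/(-2101 + (-5 + 25)) = -2740/(-2101 + 20) = -2740/(-2081) = -2740*(-1/2081) = 2740/2081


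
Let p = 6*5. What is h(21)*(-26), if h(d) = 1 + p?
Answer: -806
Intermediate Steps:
p = 30
h(d) = 31 (h(d) = 1 + 30 = 31)
h(21)*(-26) = 31*(-26) = -806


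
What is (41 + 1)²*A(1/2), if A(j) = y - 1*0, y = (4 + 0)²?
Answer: 28224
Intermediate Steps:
y = 16 (y = 4² = 16)
A(j) = 16 (A(j) = 16 - 1*0 = 16 + 0 = 16)
(41 + 1)²*A(1/2) = (41 + 1)²*16 = 42²*16 = 1764*16 = 28224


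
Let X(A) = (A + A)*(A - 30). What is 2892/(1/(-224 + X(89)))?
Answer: 29723976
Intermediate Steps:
X(A) = 2*A*(-30 + A) (X(A) = (2*A)*(-30 + A) = 2*A*(-30 + A))
2892/(1/(-224 + X(89))) = 2892/(1/(-224 + 2*89*(-30 + 89))) = 2892/(1/(-224 + 2*89*59)) = 2892/(1/(-224 + 10502)) = 2892/(1/10278) = 2892*10278 = 29723976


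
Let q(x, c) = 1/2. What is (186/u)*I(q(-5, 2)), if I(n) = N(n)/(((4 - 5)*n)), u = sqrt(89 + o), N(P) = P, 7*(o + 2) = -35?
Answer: -93*sqrt(82)/41 ≈ -20.540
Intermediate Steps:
o = -7 (o = -2 + (1/7)*(-35) = -2 - 5 = -7)
q(x, c) = 1/2
u = sqrt(82) (u = sqrt(89 - 7) = sqrt(82) ≈ 9.0554)
I(n) = -1 (I(n) = n/(((4 - 5)*n)) = n/((-n)) = n*(-1/n) = -1)
(186/u)*I(q(-5, 2)) = (186/(sqrt(82)))*(-1) = (186*(sqrt(82)/82))*(-1) = (93*sqrt(82)/41)*(-1) = -93*sqrt(82)/41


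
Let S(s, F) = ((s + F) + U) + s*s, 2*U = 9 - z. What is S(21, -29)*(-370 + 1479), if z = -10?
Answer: 981465/2 ≈ 4.9073e+5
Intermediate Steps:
U = 19/2 (U = (9 - 1*(-10))/2 = (9 + 10)/2 = (1/2)*19 = 19/2 ≈ 9.5000)
S(s, F) = 19/2 + F + s + s**2 (S(s, F) = ((s + F) + 19/2) + s*s = ((F + s) + 19/2) + s**2 = (19/2 + F + s) + s**2 = 19/2 + F + s + s**2)
S(21, -29)*(-370 + 1479) = (19/2 - 29 + 21 + 21**2)*(-370 + 1479) = (19/2 - 29 + 21 + 441)*1109 = (885/2)*1109 = 981465/2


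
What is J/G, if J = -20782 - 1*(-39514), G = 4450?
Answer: 9366/2225 ≈ 4.2094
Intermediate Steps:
J = 18732 (J = -20782 + 39514 = 18732)
J/G = 18732/4450 = 18732*(1/4450) = 9366/2225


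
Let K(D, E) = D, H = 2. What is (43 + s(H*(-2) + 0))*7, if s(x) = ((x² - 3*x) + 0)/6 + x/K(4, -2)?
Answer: 980/3 ≈ 326.67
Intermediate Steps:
s(x) = -x/4 + x²/6 (s(x) = ((x² - 3*x) + 0)/6 + x/4 = (x² - 3*x)*(⅙) + x*(¼) = (-x/2 + x²/6) + x/4 = -x/4 + x²/6)
(43 + s(H*(-2) + 0))*7 = (43 + (2*(-2) + 0)*(-3 + 2*(2*(-2) + 0))/12)*7 = (43 + (-4 + 0)*(-3 + 2*(-4 + 0))/12)*7 = (43 + (1/12)*(-4)*(-3 + 2*(-4)))*7 = (43 + (1/12)*(-4)*(-3 - 8))*7 = (43 + (1/12)*(-4)*(-11))*7 = (43 + 11/3)*7 = (140/3)*7 = 980/3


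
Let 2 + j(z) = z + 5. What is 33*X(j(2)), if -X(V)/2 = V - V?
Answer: 0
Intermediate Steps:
j(z) = 3 + z (j(z) = -2 + (z + 5) = -2 + (5 + z) = 3 + z)
X(V) = 0 (X(V) = -2*(V - V) = -2*0 = 0)
33*X(j(2)) = 33*0 = 0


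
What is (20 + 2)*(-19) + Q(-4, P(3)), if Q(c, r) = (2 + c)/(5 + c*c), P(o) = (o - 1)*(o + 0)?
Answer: -8780/21 ≈ -418.10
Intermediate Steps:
P(o) = o*(-1 + o) (P(o) = (-1 + o)*o = o*(-1 + o))
Q(c, r) = (2 + c)/(5 + c²)
(20 + 2)*(-19) + Q(-4, P(3)) = (20 + 2)*(-19) + (2 - 4)/(5 + (-4)²) = 22*(-19) - 2/(5 + 16) = -418 - 2/21 = -8780/21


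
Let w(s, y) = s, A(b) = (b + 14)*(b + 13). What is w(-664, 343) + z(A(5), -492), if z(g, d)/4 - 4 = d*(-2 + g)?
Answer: -669768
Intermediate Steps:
A(b) = (13 + b)*(14 + b) (A(b) = (14 + b)*(13 + b) = (13 + b)*(14 + b))
z(g, d) = 16 + 4*d*(-2 + g) (z(g, d) = 16 + 4*(d*(-2 + g)) = 16 + 4*d*(-2 + g))
w(-664, 343) + z(A(5), -492) = -664 + (16 - 8*(-492) + 4*(-492)*(182 + 5² + 27*5)) = -664 + (16 + 3936 + 4*(-492)*(182 + 25 + 135)) = -664 + (16 + 3936 + 4*(-492)*342) = -664 + (16 + 3936 - 673056) = -664 - 669104 = -669768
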